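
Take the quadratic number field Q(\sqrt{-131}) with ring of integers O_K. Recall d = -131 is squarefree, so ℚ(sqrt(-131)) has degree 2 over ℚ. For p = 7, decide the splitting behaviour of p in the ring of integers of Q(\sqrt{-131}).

Since -131 ≡ 1 mod 4, the ring of integers is ℤ[(1+√-131)/2] with discriminant -131.
Since gcd(7, -131) = 1 the prime 7 does not ramify.
Compute (-131/7) via Euler: 2^((7-1)/2) mod 7 = 1, so (-131/7) = 1.
d is a quadratic residue mod p, hence 7 splits in O_K.

p splits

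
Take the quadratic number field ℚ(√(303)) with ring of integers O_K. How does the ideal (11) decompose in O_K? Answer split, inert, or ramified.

p is inert

d = 303 ≡ 3 (mod 4), so O_K = ℤ[√303] and disc(K) = 4d = 1212.
Since gcd(11, 1212) = 1 the prime 11 does not ramify.
Legendre symbol by Euler's criterion: (303/11) ≡ 303^5 ≡ 10 (mod 11), i.e. (303/11) = -1.
d is a non-residue mod p, hence 11 remains inert in O_K.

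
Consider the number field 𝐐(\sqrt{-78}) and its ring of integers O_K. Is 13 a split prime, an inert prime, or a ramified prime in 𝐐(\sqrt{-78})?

Since -78 ≢ 1 mod 4, the ring of integers is ℤ[√-78] with discriminant 4·(-78) = -312.
13 divides disc(K) = -312, so 13 ramifies.

13 is ramified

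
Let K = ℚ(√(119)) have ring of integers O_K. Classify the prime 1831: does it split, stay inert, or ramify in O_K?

Since 119 ≢ 1 mod 4, the ring of integers is ℤ[√119] with discriminant 4·119 = 476.
Since gcd(1831, 476) = 1 the prime 1831 does not ramify.
Compute (119/1831) via Euler: 119^((1831-1)/2) mod 1831 = 1, so (119/1831) = 1.
Legendre symbol 1 ⇒ 1831 is split.

split — (1831) = 𝔭₁𝔭₂ with 𝔭₁ ≠ 𝔭₂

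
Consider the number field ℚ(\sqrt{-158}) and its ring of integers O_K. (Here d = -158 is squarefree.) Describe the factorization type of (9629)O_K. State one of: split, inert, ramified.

d = -158 ≡ 2 (mod 4), so O_K = ℤ[√-158] and disc(K) = 4d = -632.
9629 ∤ -632, so 9629 is unramified.
Legendre symbol by Euler's criterion: (-158/9629) ≡ (-158)^4814 ≡ 1 (mod 9629), i.e. (-158/9629) = 1.
d is a quadratic residue mod p, hence 9629 splits in O_K.

splits completely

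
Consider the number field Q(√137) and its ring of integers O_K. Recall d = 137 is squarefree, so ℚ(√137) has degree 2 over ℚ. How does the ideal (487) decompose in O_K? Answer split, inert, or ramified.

Since 137 ≡ 1 mod 4, the ring of integers is ℤ[(1+√137)/2] with discriminant 137.
disc(K) = 137 is not divisible by 487; 487 is unramified.
Compute (137/487) via Euler: 137^((487-1)/2) mod 487 = 1, so (137/487) = 1.
Legendre symbol 1 ⇒ 487 is split.

p splits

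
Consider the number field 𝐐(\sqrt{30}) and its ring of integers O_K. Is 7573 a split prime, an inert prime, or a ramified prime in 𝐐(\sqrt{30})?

Since 30 ≢ 1 mod 4, the ring of integers is ℤ[√30] with discriminant 4·30 = 120.
Since gcd(7573, 120) = 1 the prime 7573 does not ramify.
(30/7573) = 30^3786 mod 7573 = 1, giving Legendre symbol 1.
(30/7573) = 1, so 7573 splits.

splits completely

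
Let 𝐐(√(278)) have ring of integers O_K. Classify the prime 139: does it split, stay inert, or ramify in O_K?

ramified — (139) = 𝔭²

d = 278 ≡ 2 (mod 4), so O_K = ℤ[√278] and disc(K) = 4d = 1112.
disc(K) = 1112 = 139·8, so p = 139 is ramified.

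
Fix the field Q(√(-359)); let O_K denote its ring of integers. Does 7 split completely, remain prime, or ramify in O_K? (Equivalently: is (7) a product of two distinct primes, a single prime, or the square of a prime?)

-359 mod 4 = 1, hence disc K = -359 and O_K = ℤ[(1+√-359)/2].
7 ∤ -359, so 7 is unramified.
Legendre symbol by Euler's criterion: (-359/7) ≡ (-359)^3 ≡ 6 (mod 7), i.e. (-359/7) = -1.
d is a non-residue mod p, hence 7 remains inert in O_K.

7 remains inert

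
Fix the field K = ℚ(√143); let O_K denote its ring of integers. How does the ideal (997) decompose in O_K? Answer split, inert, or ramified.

remains prime (inert)

Since 143 ≢ 1 mod 4, the ring of integers is ℤ[√143] with discriminant 4·143 = 572.
997 ∤ 572, so 997 is unramified.
(143/997) = 143^498 mod 997 = 996, giving Legendre symbol -1.
d is a non-residue mod p, hence 997 remains inert in O_K.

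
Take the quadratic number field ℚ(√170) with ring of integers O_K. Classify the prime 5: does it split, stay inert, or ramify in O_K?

ramifies in O_K

d = 170 ≡ 2 (mod 4), so O_K = ℤ[√170] and disc(K) = 4d = 680.
5 divides disc(K) = 680, so 5 ramifies.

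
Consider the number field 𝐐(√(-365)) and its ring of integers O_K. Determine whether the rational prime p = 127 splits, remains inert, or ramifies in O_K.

split — (127) = 𝔭₁𝔭₂ with 𝔭₁ ≠ 𝔭₂

Since -365 ≢ 1 mod 4, the ring of integers is ℤ[√-365] with discriminant 4·(-365) = -1460.
Since gcd(127, -1460) = 1 the prime 127 does not ramify.
Euler's criterion: (-365)^63 mod 127 = 1. Thus (-365|127) = 1.
d is a quadratic residue mod p, hence 127 splits in O_K.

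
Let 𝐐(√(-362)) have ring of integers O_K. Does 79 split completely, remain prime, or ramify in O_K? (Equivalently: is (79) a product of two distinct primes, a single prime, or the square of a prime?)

inert — (79) stays prime in O_K

d = -362 ≡ 2 (mod 4), so O_K = ℤ[√-362] and disc(K) = 4d = -1448.
79 ∤ -1448, so 79 is unramified.
Compute (-362/79) via Euler: 33^((79-1)/2) mod 79 = 78, so (-362/79) = -1.
d is a non-residue mod p, hence 79 remains inert in O_K.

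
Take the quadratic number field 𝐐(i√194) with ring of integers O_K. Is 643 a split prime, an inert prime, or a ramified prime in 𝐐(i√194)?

splits completely

d = -194 ≡ 2 (mod 4), so O_K = ℤ[√-194] and disc(K) = 4d = -776.
643 ∤ -776, so 643 is unramified.
Legendre symbol by Euler's criterion: (-194/643) ≡ (-194)^321 ≡ 1 (mod 643), i.e. (-194/643) = 1.
Legendre symbol 1 ⇒ 643 is split.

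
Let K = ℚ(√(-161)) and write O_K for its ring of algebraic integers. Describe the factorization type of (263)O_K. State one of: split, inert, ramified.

p splits

Since -161 ≢ 1 mod 4, the ring of integers is ℤ[√-161] with discriminant 4·(-161) = -644.
Since gcd(263, -644) = 1 the prime 263 does not ramify.
Euler's criterion: (-161)^131 mod 263 = 1. Thus (-161|263) = 1.
(-161/263) = 1, so 263 splits.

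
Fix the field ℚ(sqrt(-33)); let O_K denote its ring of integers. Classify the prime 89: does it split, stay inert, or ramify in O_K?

Since -33 ≢ 1 mod 4, the ring of integers is ℤ[√-33] with discriminant 4·(-33) = -132.
Since gcd(89, -132) = 1 the prime 89 does not ramify.
(-33/89) = 56^44 mod 89 = 88, giving Legendre symbol -1.
Legendre symbol -1 ⇒ 89 is inert.

inert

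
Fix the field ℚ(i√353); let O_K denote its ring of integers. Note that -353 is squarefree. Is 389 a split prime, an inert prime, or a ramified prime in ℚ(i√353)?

splits completely

Since -353 ≢ 1 mod 4, the ring of integers is ℤ[√-353] with discriminant 4·(-353) = -1412.
disc(K) = -1412 is not divisible by 389; 389 is unramified.
Compute (-353/389) via Euler: 36^((389-1)/2) mod 389 = 1, so (-353/389) = 1.
d is a quadratic residue mod p, hence 389 splits in O_K.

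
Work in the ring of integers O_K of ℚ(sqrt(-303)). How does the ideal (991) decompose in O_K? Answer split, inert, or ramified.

991 splits in O_K

Since -303 ≡ 1 mod 4, the ring of integers is ℤ[(1+√-303)/2] with discriminant -303.
disc(K) = -303 is not divisible by 991; 991 is unramified.
Euler's criterion: (-303)^495 mod 991 = 1. Thus (-303|991) = 1.
Legendre symbol 1 ⇒ 991 is split.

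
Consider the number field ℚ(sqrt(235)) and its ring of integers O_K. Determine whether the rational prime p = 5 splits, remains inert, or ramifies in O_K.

5 is ramified

235 mod 4 = 3, hence disc K = 4·235 = 940 and O_K = ℤ[√235].
disc(K) = 940 = 5·188, so p = 5 is ramified.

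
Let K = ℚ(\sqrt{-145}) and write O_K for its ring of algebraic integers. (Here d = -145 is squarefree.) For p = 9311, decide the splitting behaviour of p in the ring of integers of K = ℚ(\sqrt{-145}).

split — (9311) = 𝔭₁𝔭₂ with 𝔭₁ ≠ 𝔭₂

-145 mod 4 = 3, hence disc K = 4·(-145) = -580 and O_K = ℤ[√-145].
Since gcd(9311, -580) = 1 the prime 9311 does not ramify.
Euler's criterion: (-145)^4655 mod 9311 = 1. Thus (-145|9311) = 1.
d is a quadratic residue mod p, hence 9311 splits in O_K.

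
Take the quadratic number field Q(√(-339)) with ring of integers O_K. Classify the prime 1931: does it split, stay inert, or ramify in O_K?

split

-339 mod 4 = 1, hence disc K = -339 and O_K = ℤ[(1+√-339)/2].
Since gcd(1931, -339) = 1 the prime 1931 does not ramify.
(-339/1931) = 1592^965 mod 1931 = 1, giving Legendre symbol 1.
d is a quadratic residue mod p, hence 1931 splits in O_K.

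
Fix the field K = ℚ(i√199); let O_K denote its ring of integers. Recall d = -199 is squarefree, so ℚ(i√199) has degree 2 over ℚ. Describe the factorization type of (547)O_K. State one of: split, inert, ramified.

inert

d = -199 ≡ 1 (mod 4), so O_K = ℤ[(1+√-199)/2] and disc(K) = d = -199.
Since gcd(547, -199) = 1 the prime 547 does not ramify.
Compute (-199/547) via Euler: 348^((547-1)/2) mod 547 = 546, so (-199/547) = -1.
d is a non-residue mod p, hence 547 remains inert in O_K.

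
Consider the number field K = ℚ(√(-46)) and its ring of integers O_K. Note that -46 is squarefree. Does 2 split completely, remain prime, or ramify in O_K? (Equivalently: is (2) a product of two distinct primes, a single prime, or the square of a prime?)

2 is ramified

d = -46 ≡ 2 (mod 4), so O_K = ℤ[√-46] and disc(K) = 4d = -184.
Ramification test: 2 | -184. The prime 2 ramifies in K.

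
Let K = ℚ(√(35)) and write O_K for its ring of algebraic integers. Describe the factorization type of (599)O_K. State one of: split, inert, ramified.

35 mod 4 = 3, hence disc K = 4·35 = 140 and O_K = ℤ[√35].
Since gcd(599, 140) = 1 the prime 599 does not ramify.
Euler's criterion: 35^299 mod 599 = 598. Thus (35|599) = -1.
(35/599) = -1, so 599 is inert.

599 remains inert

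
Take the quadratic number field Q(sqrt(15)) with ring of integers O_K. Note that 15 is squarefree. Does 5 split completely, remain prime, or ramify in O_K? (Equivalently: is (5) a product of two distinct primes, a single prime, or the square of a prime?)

d = 15 ≡ 3 (mod 4), so O_K = ℤ[√15] and disc(K) = 4d = 60.
5 divides disc(K) = 60, so 5 ramifies.

ramified — (5) = 𝔭²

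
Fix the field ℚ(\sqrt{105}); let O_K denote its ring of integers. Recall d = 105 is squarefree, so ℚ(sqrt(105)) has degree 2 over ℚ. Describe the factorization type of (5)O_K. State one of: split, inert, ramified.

p ramifies

Since 105 ≡ 1 mod 4, the ring of integers is ℤ[(1+√105)/2] with discriminant 105.
disc(K) = 105 = 5·21, so p = 5 is ramified.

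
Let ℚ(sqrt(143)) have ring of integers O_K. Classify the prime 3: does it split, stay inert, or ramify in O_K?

Since 143 ≢ 1 mod 4, the ring of integers is ℤ[√143] with discriminant 4·143 = 572.
disc(K) = 572 is not divisible by 3; 3 is unramified.
(143/3) = 2^1 mod 3 = 2, giving Legendre symbol -1.
(143/3) = -1, so 3 is inert.

3 remains inert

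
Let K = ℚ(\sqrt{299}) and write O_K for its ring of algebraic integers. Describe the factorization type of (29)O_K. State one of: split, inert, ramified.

299 mod 4 = 3, hence disc K = 4·299 = 1196 and O_K = ℤ[√299].
Since gcd(29, 1196) = 1 the prime 29 does not ramify.
Euler's criterion: 299^14 mod 29 = 1. Thus (299|29) = 1.
d is a quadratic residue mod p, hence 29 splits in O_K.

splits completely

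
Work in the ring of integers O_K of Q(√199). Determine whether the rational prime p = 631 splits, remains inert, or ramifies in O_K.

p splits

Since 199 ≢ 1 mod 4, the ring of integers is ℤ[√199] with discriminant 4·199 = 796.
631 ∤ 796, so 631 is unramified.
(199/631) = 199^315 mod 631 = 1, giving Legendre symbol 1.
Legendre symbol 1 ⇒ 631 is split.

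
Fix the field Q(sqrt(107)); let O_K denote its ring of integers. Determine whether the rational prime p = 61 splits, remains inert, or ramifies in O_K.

d = 107 ≡ 3 (mod 4), so O_K = ℤ[√107] and disc(K) = 4d = 428.
61 ∤ 428, so 61 is unramified.
(107/61) = 46^30 mod 61 = 1, giving Legendre symbol 1.
(107/61) = 1, so 61 splits.

split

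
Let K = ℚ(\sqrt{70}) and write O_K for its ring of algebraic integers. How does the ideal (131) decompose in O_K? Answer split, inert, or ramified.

inert — (131) stays prime in O_K

70 mod 4 = 2, hence disc K = 4·70 = 280 and O_K = ℤ[√70].
Since gcd(131, 280) = 1 the prime 131 does not ramify.
Euler's criterion: 70^65 mod 131 = 130. Thus (70|131) = -1.
d is a non-residue mod p, hence 131 remains inert in O_K.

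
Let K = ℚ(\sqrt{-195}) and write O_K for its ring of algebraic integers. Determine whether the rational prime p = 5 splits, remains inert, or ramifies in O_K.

-195 mod 4 = 1, hence disc K = -195 and O_K = ℤ[(1+√-195)/2].
5 divides disc(K) = -195, so 5 ramifies.

ramifies in O_K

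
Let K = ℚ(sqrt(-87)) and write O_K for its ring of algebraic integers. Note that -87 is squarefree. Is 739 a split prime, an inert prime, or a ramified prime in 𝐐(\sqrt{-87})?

p is inert

d = -87 ≡ 1 (mod 4), so O_K = ℤ[(1+√-87)/2] and disc(K) = d = -87.
739 ∤ -87, so 739 is unramified.
Compute (-87/739) via Euler: 652^((739-1)/2) mod 739 = 738, so (-87/739) = -1.
Legendre symbol -1 ⇒ 739 is inert.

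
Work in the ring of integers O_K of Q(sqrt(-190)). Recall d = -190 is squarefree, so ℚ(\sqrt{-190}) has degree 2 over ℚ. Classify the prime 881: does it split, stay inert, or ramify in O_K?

split

-190 mod 4 = 2, hence disc K = 4·(-190) = -760 and O_K = ℤ[√-190].
881 ∤ -760, so 881 is unramified.
Euler's criterion: (-190)^440 mod 881 = 1. Thus (-190|881) = 1.
(-190/881) = 1, so 881 splits.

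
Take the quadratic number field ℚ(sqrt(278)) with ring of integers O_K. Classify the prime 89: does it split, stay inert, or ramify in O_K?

278 mod 4 = 2, hence disc K = 4·278 = 1112 and O_K = ℤ[√278].
Since gcd(89, 1112) = 1 the prime 89 does not ramify.
Compute (278/89) via Euler: 11^((89-1)/2) mod 89 = 1, so (278/89) = 1.
d is a quadratic residue mod p, hence 89 splits in O_K.

split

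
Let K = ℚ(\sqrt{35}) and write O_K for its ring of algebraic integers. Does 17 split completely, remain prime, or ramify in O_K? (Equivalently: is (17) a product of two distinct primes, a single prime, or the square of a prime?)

35 mod 4 = 3, hence disc K = 4·35 = 140 and O_K = ℤ[√35].
17 ∤ 140, so 17 is unramified.
Euler's criterion: 35^8 mod 17 = 1. Thus (35|17) = 1.
Legendre symbol 1 ⇒ 17 is split.

split — (17) = 𝔭₁𝔭₂ with 𝔭₁ ≠ 𝔭₂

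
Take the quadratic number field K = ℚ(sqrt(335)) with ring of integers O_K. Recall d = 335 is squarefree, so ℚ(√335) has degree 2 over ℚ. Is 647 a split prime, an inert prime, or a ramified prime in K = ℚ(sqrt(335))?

p is inert

d = 335 ≡ 3 (mod 4), so O_K = ℤ[√335] and disc(K) = 4d = 1340.
Since gcd(647, 1340) = 1 the prime 647 does not ramify.
Legendre symbol by Euler's criterion: (335/647) ≡ 335^323 ≡ 646 (mod 647), i.e. (335/647) = -1.
(335/647) = -1, so 647 is inert.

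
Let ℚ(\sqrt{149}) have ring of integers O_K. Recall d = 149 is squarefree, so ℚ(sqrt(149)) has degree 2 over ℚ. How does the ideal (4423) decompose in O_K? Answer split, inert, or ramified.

d = 149 ≡ 1 (mod 4), so O_K = ℤ[(1+√149)/2] and disc(K) = d = 149.
4423 ∤ 149, so 4423 is unramified.
Legendre symbol by Euler's criterion: (149/4423) ≡ 149^2211 ≡ 1 (mod 4423), i.e. (149/4423) = 1.
Legendre symbol 1 ⇒ 4423 is split.

p splits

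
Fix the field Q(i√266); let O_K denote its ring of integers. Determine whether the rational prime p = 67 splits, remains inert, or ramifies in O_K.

-266 mod 4 = 2, hence disc K = 4·(-266) = -1064 and O_K = ℤ[√-266].
Since gcd(67, -1064) = 1 the prime 67 does not ramify.
(-266/67) = 2^33 mod 67 = 66, giving Legendre symbol -1.
Legendre symbol -1 ⇒ 67 is inert.

remains prime (inert)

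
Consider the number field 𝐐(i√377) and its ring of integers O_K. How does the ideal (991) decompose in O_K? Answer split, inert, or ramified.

d = -377 ≡ 3 (mod 4), so O_K = ℤ[√-377] and disc(K) = 4d = -1508.
disc(K) = -1508 is not divisible by 991; 991 is unramified.
(-377/991) = 614^495 mod 991 = 990, giving Legendre symbol -1.
(-377/991) = -1, so 991 is inert.

inert — (991) stays prime in O_K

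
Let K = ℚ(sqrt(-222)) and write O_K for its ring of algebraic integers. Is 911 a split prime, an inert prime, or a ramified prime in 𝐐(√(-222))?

Since -222 ≢ 1 mod 4, the ring of integers is ℤ[√-222] with discriminant 4·(-222) = -888.
Since gcd(911, -888) = 1 the prime 911 does not ramify.
(-222/911) = 689^455 mod 911 = 1, giving Legendre symbol 1.
d is a quadratic residue mod p, hence 911 splits in O_K.

p splits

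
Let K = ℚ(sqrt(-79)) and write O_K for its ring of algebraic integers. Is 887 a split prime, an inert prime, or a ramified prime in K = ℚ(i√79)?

Since -79 ≡ 1 mod 4, the ring of integers is ℤ[(1+√-79)/2] with discriminant -79.
Since gcd(887, -79) = 1 the prime 887 does not ramify.
Legendre symbol by Euler's criterion: (-79/887) ≡ (-79)^443 ≡ 1 (mod 887), i.e. (-79/887) = 1.
d is a quadratic residue mod p, hence 887 splits in O_K.

887 splits in O_K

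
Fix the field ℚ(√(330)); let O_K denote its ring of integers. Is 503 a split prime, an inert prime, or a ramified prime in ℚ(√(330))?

503 remains inert

330 mod 4 = 2, hence disc K = 4·330 = 1320 and O_K = ℤ[√330].
disc(K) = 1320 is not divisible by 503; 503 is unramified.
(330/503) = 330^251 mod 503 = 502, giving Legendre symbol -1.
(330/503) = -1, so 503 is inert.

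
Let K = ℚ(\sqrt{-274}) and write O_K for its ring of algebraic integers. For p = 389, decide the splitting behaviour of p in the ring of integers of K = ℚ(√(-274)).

p is inert

Since -274 ≢ 1 mod 4, the ring of integers is ℤ[√-274] with discriminant 4·(-274) = -1096.
389 ∤ -1096, so 389 is unramified.
Legendre symbol by Euler's criterion: (-274/389) ≡ (-274)^194 ≡ 388 (mod 389), i.e. (-274/389) = -1.
Legendre symbol -1 ⇒ 389 is inert.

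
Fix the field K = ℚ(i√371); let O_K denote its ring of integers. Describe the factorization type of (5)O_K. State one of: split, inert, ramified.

splits completely

-371 mod 4 = 1, hence disc K = -371 and O_K = ℤ[(1+√-371)/2].
disc(K) = -371 is not divisible by 5; 5 is unramified.
(-371/5) = 4^2 mod 5 = 1, giving Legendre symbol 1.
Legendre symbol 1 ⇒ 5 is split.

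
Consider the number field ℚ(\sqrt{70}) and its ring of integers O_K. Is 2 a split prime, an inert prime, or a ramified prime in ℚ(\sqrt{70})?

70 mod 4 = 2, hence disc K = 4·70 = 280 and O_K = ℤ[√70].
2 divides disc(K) = 280, so 2 ramifies.

p ramifies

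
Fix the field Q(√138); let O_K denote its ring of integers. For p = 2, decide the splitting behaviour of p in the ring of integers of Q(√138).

d = 138 ≡ 2 (mod 4), so O_K = ℤ[√138] and disc(K) = 4d = 552.
Ramification test: 2 | 552. The prime 2 ramifies in K.

ramifies in O_K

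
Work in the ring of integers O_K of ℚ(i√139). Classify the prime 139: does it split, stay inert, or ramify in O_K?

ramified

d = -139 ≡ 1 (mod 4), so O_K = ℤ[(1+√-139)/2] and disc(K) = d = -139.
disc(K) = -139 = 139·(-1), so p = 139 is ramified.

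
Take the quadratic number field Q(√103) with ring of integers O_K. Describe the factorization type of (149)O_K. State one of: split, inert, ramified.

p splits

d = 103 ≡ 3 (mod 4), so O_K = ℤ[√103] and disc(K) = 4d = 412.
disc(K) = 412 is not divisible by 149; 149 is unramified.
Euler's criterion: 103^74 mod 149 = 1. Thus (103|149) = 1.
(103/149) = 1, so 149 splits.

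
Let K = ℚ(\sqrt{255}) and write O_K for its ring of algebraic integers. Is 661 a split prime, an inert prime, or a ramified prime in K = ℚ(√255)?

Since 255 ≢ 1 mod 4, the ring of integers is ℤ[√255] with discriminant 4·255 = 1020.
Since gcd(661, 1020) = 1 the prime 661 does not ramify.
Compute (255/661) via Euler: 255^((661-1)/2) mod 661 = 1, so (255/661) = 1.
(255/661) = 1, so 661 splits.

661 splits in O_K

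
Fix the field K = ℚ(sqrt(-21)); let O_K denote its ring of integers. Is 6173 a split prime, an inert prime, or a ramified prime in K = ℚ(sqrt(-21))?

splits completely

Since -21 ≢ 1 mod 4, the ring of integers is ℤ[√-21] with discriminant 4·(-21) = -84.
Since gcd(6173, -84) = 1 the prime 6173 does not ramify.
Euler's criterion: (-21)^3086 mod 6173 = 1. Thus (-21|6173) = 1.
Legendre symbol 1 ⇒ 6173 is split.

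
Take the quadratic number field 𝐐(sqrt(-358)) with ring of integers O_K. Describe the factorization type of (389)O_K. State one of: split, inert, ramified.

inert

Since -358 ≢ 1 mod 4, the ring of integers is ℤ[√-358] with discriminant 4·(-358) = -1432.
Since gcd(389, -1432) = 1 the prime 389 does not ramify.
(-358/389) = 31^194 mod 389 = 388, giving Legendre symbol -1.
Legendre symbol -1 ⇒ 389 is inert.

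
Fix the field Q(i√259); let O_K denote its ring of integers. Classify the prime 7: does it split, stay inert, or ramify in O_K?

ramifies in O_K

-259 mod 4 = 1, hence disc K = -259 and O_K = ℤ[(1+√-259)/2].
7 divides disc(K) = -259, so 7 ramifies.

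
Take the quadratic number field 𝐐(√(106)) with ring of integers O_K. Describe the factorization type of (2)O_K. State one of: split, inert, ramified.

Since 106 ≢ 1 mod 4, the ring of integers is ℤ[√106] with discriminant 4·106 = 424.
disc(K) = 424 = 2·212, so p = 2 is ramified.

p ramifies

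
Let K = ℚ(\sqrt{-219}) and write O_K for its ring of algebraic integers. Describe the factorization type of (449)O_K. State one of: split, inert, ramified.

p splits

Since -219 ≡ 1 mod 4, the ring of integers is ℤ[(1+√-219)/2] with discriminant -219.
Since gcd(449, -219) = 1 the prime 449 does not ramify.
Compute (-219/449) via Euler: 230^((449-1)/2) mod 449 = 1, so (-219/449) = 1.
(-219/449) = 1, so 449 splits.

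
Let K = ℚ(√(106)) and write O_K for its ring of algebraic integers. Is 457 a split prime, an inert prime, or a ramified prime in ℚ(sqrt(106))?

inert

d = 106 ≡ 2 (mod 4), so O_K = ℤ[√106] and disc(K) = 4d = 424.
Since gcd(457, 424) = 1 the prime 457 does not ramify.
Euler's criterion: 106^228 mod 457 = 456. Thus (106|457) = -1.
d is a non-residue mod p, hence 457 remains inert in O_K.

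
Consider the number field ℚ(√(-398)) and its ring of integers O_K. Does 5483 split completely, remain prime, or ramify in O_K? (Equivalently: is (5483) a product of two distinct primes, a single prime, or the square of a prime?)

Since -398 ≢ 1 mod 4, the ring of integers is ℤ[√-398] with discriminant 4·(-398) = -1592.
disc(K) = -1592 is not divisible by 5483; 5483 is unramified.
(-398/5483) = 5085^2741 mod 5483 = 1, giving Legendre symbol 1.
(-398/5483) = 1, so 5483 splits.

5483 splits in O_K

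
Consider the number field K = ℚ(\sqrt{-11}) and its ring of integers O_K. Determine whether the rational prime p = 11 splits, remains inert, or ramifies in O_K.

-11 mod 4 = 1, hence disc K = -11 and O_K = ℤ[(1+√-11)/2].
11 divides disc(K) = -11, so 11 ramifies.

11 is ramified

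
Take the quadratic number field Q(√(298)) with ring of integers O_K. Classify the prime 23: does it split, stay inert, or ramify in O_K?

d = 298 ≡ 2 (mod 4), so O_K = ℤ[√298] and disc(K) = 4d = 1192.
disc(K) = 1192 is not divisible by 23; 23 is unramified.
Euler's criterion: 298^11 mod 23 = 22. Thus (298|23) = -1.
d is a non-residue mod p, hence 23 remains inert in O_K.

inert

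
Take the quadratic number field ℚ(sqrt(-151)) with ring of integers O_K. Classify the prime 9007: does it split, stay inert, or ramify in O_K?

splits completely

Since -151 ≡ 1 mod 4, the ring of integers is ℤ[(1+√-151)/2] with discriminant -151.
Since gcd(9007, -151) = 1 the prime 9007 does not ramify.
Legendre symbol by Euler's criterion: (-151/9007) ≡ (-151)^4503 ≡ 1 (mod 9007), i.e. (-151/9007) = 1.
Legendre symbol 1 ⇒ 9007 is split.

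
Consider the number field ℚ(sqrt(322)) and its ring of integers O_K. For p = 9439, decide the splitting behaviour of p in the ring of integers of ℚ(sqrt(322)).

remains prime (inert)

322 mod 4 = 2, hence disc K = 4·322 = 1288 and O_K = ℤ[√322].
disc(K) = 1288 is not divisible by 9439; 9439 is unramified.
(322/9439) = 322^4719 mod 9439 = 9438, giving Legendre symbol -1.
Legendre symbol -1 ⇒ 9439 is inert.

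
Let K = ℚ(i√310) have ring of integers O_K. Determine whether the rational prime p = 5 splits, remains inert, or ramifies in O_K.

5 is ramified

d = -310 ≡ 2 (mod 4), so O_K = ℤ[√-310] and disc(K) = 4d = -1240.
disc(K) = -1240 = 5·(-248), so p = 5 is ramified.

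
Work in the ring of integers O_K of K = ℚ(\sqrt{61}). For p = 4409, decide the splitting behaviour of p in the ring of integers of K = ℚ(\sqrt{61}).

Since 61 ≡ 1 mod 4, the ring of integers is ℤ[(1+√61)/2] with discriminant 61.
4409 ∤ 61, so 4409 is unramified.
Euler's criterion: 61^2204 mod 4409 = 4408. Thus (61|4409) = -1.
Legendre symbol -1 ⇒ 4409 is inert.

remains prime (inert)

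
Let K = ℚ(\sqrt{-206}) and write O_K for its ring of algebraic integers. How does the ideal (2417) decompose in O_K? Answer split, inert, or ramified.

d = -206 ≡ 2 (mod 4), so O_K = ℤ[√-206] and disc(K) = 4d = -824.
disc(K) = -824 is not divisible by 2417; 2417 is unramified.
(-206/2417) = 2211^1208 mod 2417 = 2416, giving Legendre symbol -1.
Legendre symbol -1 ⇒ 2417 is inert.

inert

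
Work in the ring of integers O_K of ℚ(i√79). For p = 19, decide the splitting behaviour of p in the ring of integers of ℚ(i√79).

split — (19) = 𝔭₁𝔭₂ with 𝔭₁ ≠ 𝔭₂

d = -79 ≡ 1 (mod 4), so O_K = ℤ[(1+√-79)/2] and disc(K) = d = -79.
Since gcd(19, -79) = 1 the prime 19 does not ramify.
Euler's criterion: (-79)^9 mod 19 = 1. Thus (-79|19) = 1.
d is a quadratic residue mod p, hence 19 splits in O_K.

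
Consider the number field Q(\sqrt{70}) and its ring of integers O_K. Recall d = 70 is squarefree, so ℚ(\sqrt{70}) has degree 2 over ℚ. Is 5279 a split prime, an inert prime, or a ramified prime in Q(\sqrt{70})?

5279 remains inert

d = 70 ≡ 2 (mod 4), so O_K = ℤ[√70] and disc(K) = 4d = 280.
Since gcd(5279, 280) = 1 the prime 5279 does not ramify.
(70/5279) = 70^2639 mod 5279 = 5278, giving Legendre symbol -1.
Legendre symbol -1 ⇒ 5279 is inert.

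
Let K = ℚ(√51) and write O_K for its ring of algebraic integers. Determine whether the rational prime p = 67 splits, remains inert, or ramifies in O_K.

d = 51 ≡ 3 (mod 4), so O_K = ℤ[√51] and disc(K) = 4d = 204.
Since gcd(67, 204) = 1 the prime 67 does not ramify.
(51/67) = 51^33 mod 67 = 66, giving Legendre symbol -1.
Legendre symbol -1 ⇒ 67 is inert.

inert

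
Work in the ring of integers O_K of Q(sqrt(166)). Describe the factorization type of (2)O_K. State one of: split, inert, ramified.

ramified

166 mod 4 = 2, hence disc K = 4·166 = 664 and O_K = ℤ[√166].
2 divides disc(K) = 664, so 2 ramifies.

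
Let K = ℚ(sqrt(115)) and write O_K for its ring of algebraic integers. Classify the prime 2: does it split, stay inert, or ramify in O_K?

ramified — (2) = 𝔭²

d = 115 ≡ 3 (mod 4), so O_K = ℤ[√115] and disc(K) = 4d = 460.
2 divides disc(K) = 460, so 2 ramifies.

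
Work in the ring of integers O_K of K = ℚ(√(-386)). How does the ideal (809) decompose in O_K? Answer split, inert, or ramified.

Since -386 ≢ 1 mod 4, the ring of integers is ℤ[√-386] with discriminant 4·(-386) = -1544.
disc(K) = -1544 is not divisible by 809; 809 is unramified.
(-386/809) = 423^404 mod 809 = 808, giving Legendre symbol -1.
(-386/809) = -1, so 809 is inert.

inert — (809) stays prime in O_K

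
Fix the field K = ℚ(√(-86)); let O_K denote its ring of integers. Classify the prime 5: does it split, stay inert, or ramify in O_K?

-86 mod 4 = 2, hence disc K = 4·(-86) = -344 and O_K = ℤ[√-86].
Since gcd(5, -344) = 1 the prime 5 does not ramify.
Compute (-86/5) via Euler: 4^((5-1)/2) mod 5 = 1, so (-86/5) = 1.
Legendre symbol 1 ⇒ 5 is split.

5 splits in O_K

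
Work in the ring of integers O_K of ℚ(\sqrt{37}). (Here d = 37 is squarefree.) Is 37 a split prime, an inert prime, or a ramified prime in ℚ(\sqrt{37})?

d = 37 ≡ 1 (mod 4), so O_K = ℤ[(1+√37)/2] and disc(K) = d = 37.
37 divides disc(K) = 37, so 37 ramifies.

p ramifies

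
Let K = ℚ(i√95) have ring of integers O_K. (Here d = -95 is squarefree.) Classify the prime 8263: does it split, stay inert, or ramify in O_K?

remains prime (inert)

-95 mod 4 = 1, hence disc K = -95 and O_K = ℤ[(1+√-95)/2].
8263 ∤ -95, so 8263 is unramified.
Euler's criterion: (-95)^4131 mod 8263 = 8262. Thus (-95|8263) = -1.
Legendre symbol -1 ⇒ 8263 is inert.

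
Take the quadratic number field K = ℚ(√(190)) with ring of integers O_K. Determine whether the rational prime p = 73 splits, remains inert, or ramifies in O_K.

d = 190 ≡ 2 (mod 4), so O_K = ℤ[√190] and disc(K) = 4d = 760.
73 ∤ 760, so 73 is unramified.
Compute (190/73) via Euler: 44^((73-1)/2) mod 73 = 72, so (190/73) = -1.
(190/73) = -1, so 73 is inert.

73 remains inert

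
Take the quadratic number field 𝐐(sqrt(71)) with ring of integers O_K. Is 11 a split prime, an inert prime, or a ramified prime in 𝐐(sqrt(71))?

p splits

d = 71 ≡ 3 (mod 4), so O_K = ℤ[√71] and disc(K) = 4d = 284.
disc(K) = 284 is not divisible by 11; 11 is unramified.
(71/11) = 5^5 mod 11 = 1, giving Legendre symbol 1.
d is a quadratic residue mod p, hence 11 splits in O_K.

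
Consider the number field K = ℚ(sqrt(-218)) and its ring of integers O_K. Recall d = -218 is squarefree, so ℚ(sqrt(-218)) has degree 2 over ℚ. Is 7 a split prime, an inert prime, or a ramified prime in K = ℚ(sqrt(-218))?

remains prime (inert)

-218 mod 4 = 2, hence disc K = 4·(-218) = -872 and O_K = ℤ[√-218].
Since gcd(7, -872) = 1 the prime 7 does not ramify.
Compute (-218/7) via Euler: 6^((7-1)/2) mod 7 = 6, so (-218/7) = -1.
d is a non-residue mod p, hence 7 remains inert in O_K.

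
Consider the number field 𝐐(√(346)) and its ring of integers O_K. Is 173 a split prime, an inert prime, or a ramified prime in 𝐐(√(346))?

p ramifies

Since 346 ≢ 1 mod 4, the ring of integers is ℤ[√346] with discriminant 4·346 = 1384.
Ramification test: 173 | 1384. The prime 173 ramifies in K.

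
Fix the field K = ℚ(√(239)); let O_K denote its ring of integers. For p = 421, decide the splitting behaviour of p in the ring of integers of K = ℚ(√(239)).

split — (421) = 𝔭₁𝔭₂ with 𝔭₁ ≠ 𝔭₂

d = 239 ≡ 3 (mod 4), so O_K = ℤ[√239] and disc(K) = 4d = 956.
Since gcd(421, 956) = 1 the prime 421 does not ramify.
(239/421) = 239^210 mod 421 = 1, giving Legendre symbol 1.
(239/421) = 1, so 421 splits.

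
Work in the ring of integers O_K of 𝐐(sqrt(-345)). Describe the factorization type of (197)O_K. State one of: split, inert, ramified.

split — (197) = 𝔭₁𝔭₂ with 𝔭₁ ≠ 𝔭₂

d = -345 ≡ 3 (mod 4), so O_K = ℤ[√-345] and disc(K) = 4d = -1380.
Since gcd(197, -1380) = 1 the prime 197 does not ramify.
Legendre symbol by Euler's criterion: (-345/197) ≡ (-345)^98 ≡ 1 (mod 197), i.e. (-345/197) = 1.
d is a quadratic residue mod p, hence 197 splits in O_K.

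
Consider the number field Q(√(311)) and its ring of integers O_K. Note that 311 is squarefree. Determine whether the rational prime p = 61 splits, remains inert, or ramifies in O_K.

Since 311 ≢ 1 mod 4, the ring of integers is ℤ[√311] with discriminant 4·311 = 1244.
disc(K) = 1244 is not divisible by 61; 61 is unramified.
Euler's criterion: 311^30 mod 61 = 60. Thus (311|61) = -1.
(311/61) = -1, so 61 is inert.

inert — (61) stays prime in O_K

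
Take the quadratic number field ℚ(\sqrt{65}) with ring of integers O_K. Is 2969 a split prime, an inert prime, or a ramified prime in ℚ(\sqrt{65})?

d = 65 ≡ 1 (mod 4), so O_K = ℤ[(1+√65)/2] and disc(K) = d = 65.
2969 ∤ 65, so 2969 is unramified.
Legendre symbol by Euler's criterion: (65/2969) ≡ 65^1484 ≡ 2968 (mod 2969), i.e. (65/2969) = -1.
Legendre symbol -1 ⇒ 2969 is inert.

inert — (2969) stays prime in O_K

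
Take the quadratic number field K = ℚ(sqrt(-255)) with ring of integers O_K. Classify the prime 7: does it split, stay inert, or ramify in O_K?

splits completely

d = -255 ≡ 1 (mod 4), so O_K = ℤ[(1+√-255)/2] and disc(K) = d = -255.
disc(K) = -255 is not divisible by 7; 7 is unramified.
Legendre symbol by Euler's criterion: (-255/7) ≡ (-255)^3 ≡ 1 (mod 7), i.e. (-255/7) = 1.
(-255/7) = 1, so 7 splits.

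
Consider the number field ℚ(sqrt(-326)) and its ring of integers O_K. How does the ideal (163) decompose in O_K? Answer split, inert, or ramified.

-326 mod 4 = 2, hence disc K = 4·(-326) = -1304 and O_K = ℤ[√-326].
Ramification test: 163 | -1304. The prime 163 ramifies in K.

ramified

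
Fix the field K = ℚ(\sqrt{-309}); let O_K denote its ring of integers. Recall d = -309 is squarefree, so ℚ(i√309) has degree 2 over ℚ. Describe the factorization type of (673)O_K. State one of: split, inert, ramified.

d = -309 ≡ 3 (mod 4), so O_K = ℤ[√-309] and disc(K) = 4d = -1236.
Since gcd(673, -1236) = 1 the prime 673 does not ramify.
(-309/673) = 364^336 mod 673 = 1, giving Legendre symbol 1.
(-309/673) = 1, so 673 splits.

split — (673) = 𝔭₁𝔭₂ with 𝔭₁ ≠ 𝔭₂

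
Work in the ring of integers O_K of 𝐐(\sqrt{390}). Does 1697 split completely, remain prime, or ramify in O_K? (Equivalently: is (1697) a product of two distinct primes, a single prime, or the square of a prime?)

390 mod 4 = 2, hence disc K = 4·390 = 1560 and O_K = ℤ[√390].
disc(K) = 1560 is not divisible by 1697; 1697 is unramified.
Compute (390/1697) via Euler: 390^((1697-1)/2) mod 1697 = 1696, so (390/1697) = -1.
d is a non-residue mod p, hence 1697 remains inert in O_K.

1697 remains inert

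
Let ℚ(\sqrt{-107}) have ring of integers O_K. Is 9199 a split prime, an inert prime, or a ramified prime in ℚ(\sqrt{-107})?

p is inert

d = -107 ≡ 1 (mod 4), so O_K = ℤ[(1+√-107)/2] and disc(K) = d = -107.
Since gcd(9199, -107) = 1 the prime 9199 does not ramify.
(-107/9199) = 9092^4599 mod 9199 = 9198, giving Legendre symbol -1.
Legendre symbol -1 ⇒ 9199 is inert.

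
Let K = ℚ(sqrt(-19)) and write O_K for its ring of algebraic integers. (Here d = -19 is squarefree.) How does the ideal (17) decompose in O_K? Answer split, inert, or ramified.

17 splits in O_K

d = -19 ≡ 1 (mod 4), so O_K = ℤ[(1+√-19)/2] and disc(K) = d = -19.
Since gcd(17, -19) = 1 the prime 17 does not ramify.
(-19/17) = 15^8 mod 17 = 1, giving Legendre symbol 1.
Legendre symbol 1 ⇒ 17 is split.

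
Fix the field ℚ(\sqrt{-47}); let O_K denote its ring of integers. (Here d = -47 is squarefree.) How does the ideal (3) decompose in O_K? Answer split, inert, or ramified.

d = -47 ≡ 1 (mod 4), so O_K = ℤ[(1+√-47)/2] and disc(K) = d = -47.
3 ∤ -47, so 3 is unramified.
Legendre symbol by Euler's criterion: (-47/3) ≡ (-47)^1 ≡ 1 (mod 3), i.e. (-47/3) = 1.
d is a quadratic residue mod p, hence 3 splits in O_K.

split — (3) = 𝔭₁𝔭₂ with 𝔭₁ ≠ 𝔭₂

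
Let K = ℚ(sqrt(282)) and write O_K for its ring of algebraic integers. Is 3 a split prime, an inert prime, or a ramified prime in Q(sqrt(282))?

ramified — (3) = 𝔭²

d = 282 ≡ 2 (mod 4), so O_K = ℤ[√282] and disc(K) = 4d = 1128.
Ramification test: 3 | 1128. The prime 3 ramifies in K.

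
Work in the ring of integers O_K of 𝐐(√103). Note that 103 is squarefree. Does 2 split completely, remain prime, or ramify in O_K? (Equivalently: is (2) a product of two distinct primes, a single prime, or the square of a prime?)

d = 103 ≡ 3 (mod 4), so O_K = ℤ[√103] and disc(K) = 4d = 412.
Ramification test: 2 | 412. The prime 2 ramifies in K.

2 is ramified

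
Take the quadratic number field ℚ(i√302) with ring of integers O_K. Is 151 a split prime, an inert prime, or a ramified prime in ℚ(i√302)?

ramified

d = -302 ≡ 2 (mod 4), so O_K = ℤ[√-302] and disc(K) = 4d = -1208.
Ramification test: 151 | -1208. The prime 151 ramifies in K.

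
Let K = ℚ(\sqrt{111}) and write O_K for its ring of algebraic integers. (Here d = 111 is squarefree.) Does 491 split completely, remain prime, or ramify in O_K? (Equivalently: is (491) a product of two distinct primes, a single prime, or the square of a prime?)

d = 111 ≡ 3 (mod 4), so O_K = ℤ[√111] and disc(K) = 4d = 444.
Since gcd(491, 444) = 1 the prime 491 does not ramify.
Compute (111/491) via Euler: 111^((491-1)/2) mod 491 = 1, so (111/491) = 1.
d is a quadratic residue mod p, hence 491 splits in O_K.

split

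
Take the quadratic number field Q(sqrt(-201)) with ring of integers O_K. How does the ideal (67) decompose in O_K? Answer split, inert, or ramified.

-201 mod 4 = 3, hence disc K = 4·(-201) = -804 and O_K = ℤ[√-201].
67 divides disc(K) = -804, so 67 ramifies.

ramifies in O_K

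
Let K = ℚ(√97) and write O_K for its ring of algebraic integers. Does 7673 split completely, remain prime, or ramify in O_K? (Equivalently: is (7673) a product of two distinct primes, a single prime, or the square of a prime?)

d = 97 ≡ 1 (mod 4), so O_K = ℤ[(1+√97)/2] and disc(K) = d = 97.
disc(K) = 97 is not divisible by 7673; 7673 is unramified.
Legendre symbol by Euler's criterion: (97/7673) ≡ 97^3836 ≡ 7672 (mod 7673), i.e. (97/7673) = -1.
Legendre symbol -1 ⇒ 7673 is inert.

p is inert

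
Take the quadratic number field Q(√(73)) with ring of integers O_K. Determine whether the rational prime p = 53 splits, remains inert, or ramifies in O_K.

Since 73 ≡ 1 mod 4, the ring of integers is ℤ[(1+√73)/2] with discriminant 73.
disc(K) = 73 is not divisible by 53; 53 is unramified.
Compute (73/53) via Euler: 20^((53-1)/2) mod 53 = 52, so (73/53) = -1.
Legendre symbol -1 ⇒ 53 is inert.

inert — (53) stays prime in O_K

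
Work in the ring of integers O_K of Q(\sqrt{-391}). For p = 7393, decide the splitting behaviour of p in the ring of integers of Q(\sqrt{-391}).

remains prime (inert)

d = -391 ≡ 1 (mod 4), so O_K = ℤ[(1+√-391)/2] and disc(K) = d = -391.
disc(K) = -391 is not divisible by 7393; 7393 is unramified.
Euler's criterion: (-391)^3696 mod 7393 = 7392. Thus (-391|7393) = -1.
d is a non-residue mod p, hence 7393 remains inert in O_K.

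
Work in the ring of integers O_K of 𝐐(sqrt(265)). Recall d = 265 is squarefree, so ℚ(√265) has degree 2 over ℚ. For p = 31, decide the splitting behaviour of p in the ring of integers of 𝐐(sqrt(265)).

remains prime (inert)

Since 265 ≡ 1 mod 4, the ring of integers is ℤ[(1+√265)/2] with discriminant 265.
31 ∤ 265, so 31 is unramified.
Compute (265/31) via Euler: 17^((31-1)/2) mod 31 = 30, so (265/31) = -1.
Legendre symbol -1 ⇒ 31 is inert.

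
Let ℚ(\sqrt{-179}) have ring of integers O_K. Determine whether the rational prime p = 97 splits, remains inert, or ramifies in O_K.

97 remains inert

d = -179 ≡ 1 (mod 4), so O_K = ℤ[(1+√-179)/2] and disc(K) = d = -179.
Since gcd(97, -179) = 1 the prime 97 does not ramify.
Compute (-179/97) via Euler: 15^((97-1)/2) mod 97 = 96, so (-179/97) = -1.
Legendre symbol -1 ⇒ 97 is inert.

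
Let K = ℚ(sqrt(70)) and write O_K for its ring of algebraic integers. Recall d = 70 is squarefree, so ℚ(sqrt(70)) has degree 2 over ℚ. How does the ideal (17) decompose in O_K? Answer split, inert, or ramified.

17 splits in O_K

70 mod 4 = 2, hence disc K = 4·70 = 280 and O_K = ℤ[√70].
Since gcd(17, 280) = 1 the prime 17 does not ramify.
Legendre symbol by Euler's criterion: (70/17) ≡ 70^8 ≡ 1 (mod 17), i.e. (70/17) = 1.
Legendre symbol 1 ⇒ 17 is split.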